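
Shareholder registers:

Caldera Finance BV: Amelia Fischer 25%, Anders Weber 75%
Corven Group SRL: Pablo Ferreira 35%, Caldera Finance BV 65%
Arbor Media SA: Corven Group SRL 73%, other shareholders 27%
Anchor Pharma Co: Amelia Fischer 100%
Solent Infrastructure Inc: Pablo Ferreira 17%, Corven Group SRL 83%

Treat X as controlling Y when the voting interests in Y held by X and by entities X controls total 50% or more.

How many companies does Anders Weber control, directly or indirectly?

4

Anders holds 75% of Caldera, so Anders controls Caldera.
Caldera holds 65% of Corven, so Anders controls Corven.
Corven holds 73% of Arbor, so Anders controls Arbor.
Corven holds 83% of Solent, so Anders controls Solent.
No other company's threshold is met.
Anders controls 4 companies.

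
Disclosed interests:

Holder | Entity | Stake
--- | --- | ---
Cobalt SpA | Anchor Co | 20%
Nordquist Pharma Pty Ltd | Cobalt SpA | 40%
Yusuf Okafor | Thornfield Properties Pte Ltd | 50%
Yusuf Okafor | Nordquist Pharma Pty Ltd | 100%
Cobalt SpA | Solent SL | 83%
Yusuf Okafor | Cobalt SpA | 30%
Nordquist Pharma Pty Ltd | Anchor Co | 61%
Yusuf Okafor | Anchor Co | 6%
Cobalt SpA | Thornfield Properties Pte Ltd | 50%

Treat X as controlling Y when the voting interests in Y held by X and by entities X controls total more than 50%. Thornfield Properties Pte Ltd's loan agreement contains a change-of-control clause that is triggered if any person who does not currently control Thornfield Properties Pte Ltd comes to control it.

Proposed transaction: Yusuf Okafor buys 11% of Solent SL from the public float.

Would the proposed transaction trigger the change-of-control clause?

No

The purchase changes only Yusuf's holdings, so Yusuf is the only person who could newly come to control Thornfield.
Yusuf holds 100% of Nordquist, so Yusuf controls Nordquist.
Yusuf and Nordquist together hold 30% + 40% = 70% of Cobalt, so Yusuf controls Cobalt.
Cobalt and Yusuf together hold 50% + 50% = 100% of Thornfield, so Yusuf controls Thornfield.
So Yusuf already controls Thornfield before the transaction.
After the purchase, Yusuf holds 11% of Solent directly.
Yusuf controlled Thornfield already, so this is not a new person acquiring control; every other person's position is unchanged or reduced.
No new person acquires control, so the clause is not triggered.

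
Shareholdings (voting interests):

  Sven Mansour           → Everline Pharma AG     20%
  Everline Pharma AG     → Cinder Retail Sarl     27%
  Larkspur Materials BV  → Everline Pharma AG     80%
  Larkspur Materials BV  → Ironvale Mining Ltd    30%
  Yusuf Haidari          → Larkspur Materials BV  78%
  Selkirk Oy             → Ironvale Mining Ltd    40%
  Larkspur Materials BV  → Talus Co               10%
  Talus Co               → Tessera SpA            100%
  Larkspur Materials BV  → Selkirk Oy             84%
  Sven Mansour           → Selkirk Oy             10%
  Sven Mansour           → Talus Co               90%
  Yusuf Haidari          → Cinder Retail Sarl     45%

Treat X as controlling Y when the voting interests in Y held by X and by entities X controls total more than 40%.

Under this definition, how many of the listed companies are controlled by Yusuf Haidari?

5

Yusuf holds 78% of Larkspur, so Yusuf controls Larkspur.
Larkspur holds 84% of Selkirk, so Yusuf controls Selkirk.
Larkspur and Selkirk together hold 30% + 40% = 70% of Ironvale, so Yusuf controls Ironvale.
Larkspur holds 80% of Everline, so Yusuf controls Everline.
Everline and Yusuf together hold 27% + 45% = 72% of Cinder, so Yusuf controls Cinder.
No other company's threshold is met.
Yusuf controls 5 companies.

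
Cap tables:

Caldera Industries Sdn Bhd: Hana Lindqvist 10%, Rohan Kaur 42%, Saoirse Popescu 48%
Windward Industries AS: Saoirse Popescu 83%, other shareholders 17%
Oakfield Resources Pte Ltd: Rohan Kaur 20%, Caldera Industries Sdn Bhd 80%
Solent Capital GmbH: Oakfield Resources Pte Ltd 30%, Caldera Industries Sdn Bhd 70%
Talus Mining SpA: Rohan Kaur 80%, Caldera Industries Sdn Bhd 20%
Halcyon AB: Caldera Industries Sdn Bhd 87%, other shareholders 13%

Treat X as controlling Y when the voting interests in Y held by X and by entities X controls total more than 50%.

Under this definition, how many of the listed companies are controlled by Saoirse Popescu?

1

Saoirse holds 83% of Windward, so Saoirse controls Windward.
No other company's threshold is met.
Saoirse controls 1 company.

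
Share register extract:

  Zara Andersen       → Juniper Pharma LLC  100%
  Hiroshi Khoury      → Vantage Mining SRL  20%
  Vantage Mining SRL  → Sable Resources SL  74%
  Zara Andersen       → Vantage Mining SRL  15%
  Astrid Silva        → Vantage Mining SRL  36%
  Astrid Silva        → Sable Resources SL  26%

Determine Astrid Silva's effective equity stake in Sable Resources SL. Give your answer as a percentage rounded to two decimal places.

52.64%

Astrid reaches Sable along 2 paths.
Direct stake: 26% = 26%.
Via Vantage: 36% × 74% = 26.64%.
Total: 26% + 26.64% = 52.64%.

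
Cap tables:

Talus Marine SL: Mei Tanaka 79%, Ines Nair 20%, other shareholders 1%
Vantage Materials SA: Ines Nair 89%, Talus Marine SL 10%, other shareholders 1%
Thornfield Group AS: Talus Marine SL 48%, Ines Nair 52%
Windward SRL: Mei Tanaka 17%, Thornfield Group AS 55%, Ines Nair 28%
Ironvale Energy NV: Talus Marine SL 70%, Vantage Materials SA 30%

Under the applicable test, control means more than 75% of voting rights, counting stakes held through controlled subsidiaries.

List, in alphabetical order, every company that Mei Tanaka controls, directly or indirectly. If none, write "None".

Mei holds 79% of Talus, so Mei controls Talus.
No other company's threshold is met.

Talus Marine SL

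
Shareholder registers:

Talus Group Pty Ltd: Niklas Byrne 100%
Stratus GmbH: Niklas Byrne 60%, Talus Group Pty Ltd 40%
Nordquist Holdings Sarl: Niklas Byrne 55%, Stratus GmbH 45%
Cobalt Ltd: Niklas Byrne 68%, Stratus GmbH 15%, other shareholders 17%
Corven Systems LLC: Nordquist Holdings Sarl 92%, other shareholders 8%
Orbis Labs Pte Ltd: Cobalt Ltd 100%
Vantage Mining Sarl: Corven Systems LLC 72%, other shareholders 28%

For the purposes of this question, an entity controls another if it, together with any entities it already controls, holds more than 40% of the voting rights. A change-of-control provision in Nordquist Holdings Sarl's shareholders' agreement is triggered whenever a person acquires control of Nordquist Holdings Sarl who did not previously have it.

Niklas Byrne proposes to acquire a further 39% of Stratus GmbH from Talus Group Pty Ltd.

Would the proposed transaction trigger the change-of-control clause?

The purchase adds only to Niklas's holdings (Talus's stake shrinks), so Niklas is the only person who could newly come to control Nordquist.
Niklas holds 100% of Talus, so Niklas controls Talus.
Niklas and Talus together hold 60% + 40% = 100% of Stratus, so Niklas controls Stratus.
Niklas and Stratus together hold 55% + 45% = 100% of Nordquist, so Niklas controls Nordquist.
So Niklas already controls Nordquist before the transaction.
After the purchase, Niklas's direct stake in Stratus rises to 60% + 39% = 99%, and Talus's stake falls to 1%.
Niklas controlled Nordquist already, so this is not a new person acquiring control; every other person's position is unchanged or reduced.
No new person acquires control, so the clause is not triggered.

No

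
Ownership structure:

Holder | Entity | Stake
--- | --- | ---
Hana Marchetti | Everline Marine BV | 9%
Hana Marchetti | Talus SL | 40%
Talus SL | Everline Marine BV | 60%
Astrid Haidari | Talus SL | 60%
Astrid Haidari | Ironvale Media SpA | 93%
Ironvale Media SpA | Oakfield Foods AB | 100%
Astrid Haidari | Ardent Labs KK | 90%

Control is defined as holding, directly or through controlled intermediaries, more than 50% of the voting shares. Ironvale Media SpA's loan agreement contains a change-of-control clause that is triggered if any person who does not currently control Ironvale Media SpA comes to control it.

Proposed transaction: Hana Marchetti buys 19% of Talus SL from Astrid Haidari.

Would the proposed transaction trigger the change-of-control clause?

No

The purchase adds only to Hana's holdings (Astrid's stake shrinks), so Hana is the only person who could newly come to control Ironvale.
Hana's largest direct stake is 40% in Talus, which does not meet the threshold, so Hana controls no company.
Neither Hana nor any entity Hana controls holds any voting interest in Ironvale.
So before the transaction, Hana does not control Ironvale.
After the purchase, Hana's direct stake in Talus rises to 40% + 19% = 59%, and Astrid's stake falls to 41%.
Hana holds 59% of Talus, so Hana controls Talus.
Talus and Hana together hold 60% + 9% = 69% of Everline, so Hana controls Everline.
After the transaction, neither Hana nor any entity Hana controls holds a voting interest in Ironvale, so Hana still does not control it.
No new person acquires control, so the clause is not triggered.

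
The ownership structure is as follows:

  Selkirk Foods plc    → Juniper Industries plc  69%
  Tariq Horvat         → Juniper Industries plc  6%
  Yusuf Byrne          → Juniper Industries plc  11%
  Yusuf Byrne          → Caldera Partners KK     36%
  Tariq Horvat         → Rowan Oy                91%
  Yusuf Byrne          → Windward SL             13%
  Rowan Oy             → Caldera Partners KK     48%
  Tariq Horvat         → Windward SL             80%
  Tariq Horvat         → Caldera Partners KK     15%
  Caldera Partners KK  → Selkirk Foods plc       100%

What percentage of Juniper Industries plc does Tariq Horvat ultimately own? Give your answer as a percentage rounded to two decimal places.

Tariq reaches Juniper along 3 paths.
Direct stake: 6% = 6%.
Via Rowan → Caldera → Selkirk: 91% × 48% × 100% × 69% = 30.1392%.
Via Caldera → Selkirk: 15% × 100% × 69% = 10.35%.
Total: 6% + 30.1392% + 10.35% = 46.4892%.
Rounded: 46.49%.

46.49%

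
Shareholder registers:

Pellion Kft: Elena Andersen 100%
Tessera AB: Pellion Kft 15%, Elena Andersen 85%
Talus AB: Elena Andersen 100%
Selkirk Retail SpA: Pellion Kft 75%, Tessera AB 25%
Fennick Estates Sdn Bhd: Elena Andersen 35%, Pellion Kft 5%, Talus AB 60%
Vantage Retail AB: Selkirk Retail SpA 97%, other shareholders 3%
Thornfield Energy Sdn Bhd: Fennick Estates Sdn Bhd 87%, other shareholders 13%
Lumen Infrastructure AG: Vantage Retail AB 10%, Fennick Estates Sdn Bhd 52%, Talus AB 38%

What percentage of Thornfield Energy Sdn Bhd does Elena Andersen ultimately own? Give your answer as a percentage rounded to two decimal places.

87.00%

Elena reaches Thornfield along 3 paths.
Via Fennick: 35% × 87% = 30.45%.
Via Pellion → Fennick: 100% × 5% × 87% = 4.35%.
Via Talus → Fennick: 100% × 60% × 87% = 52.2%.
Total: 30.45% + 4.35% + 52.2% = 87%.
Rounded: 87.00%.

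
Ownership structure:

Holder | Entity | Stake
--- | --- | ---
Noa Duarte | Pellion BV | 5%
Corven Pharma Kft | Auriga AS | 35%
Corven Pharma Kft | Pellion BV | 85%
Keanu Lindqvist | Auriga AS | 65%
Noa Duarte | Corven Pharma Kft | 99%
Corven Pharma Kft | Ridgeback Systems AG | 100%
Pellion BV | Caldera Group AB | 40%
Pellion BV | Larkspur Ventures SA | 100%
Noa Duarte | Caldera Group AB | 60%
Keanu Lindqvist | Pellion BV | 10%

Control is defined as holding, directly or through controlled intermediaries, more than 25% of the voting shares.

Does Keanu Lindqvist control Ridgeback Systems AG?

Keanu holds 65% of Auriga, so Keanu controls Auriga.
Neither Keanu nor any entity Keanu controls holds any voting interest in Ridgeback.
So Keanu does not control Ridgeback.

No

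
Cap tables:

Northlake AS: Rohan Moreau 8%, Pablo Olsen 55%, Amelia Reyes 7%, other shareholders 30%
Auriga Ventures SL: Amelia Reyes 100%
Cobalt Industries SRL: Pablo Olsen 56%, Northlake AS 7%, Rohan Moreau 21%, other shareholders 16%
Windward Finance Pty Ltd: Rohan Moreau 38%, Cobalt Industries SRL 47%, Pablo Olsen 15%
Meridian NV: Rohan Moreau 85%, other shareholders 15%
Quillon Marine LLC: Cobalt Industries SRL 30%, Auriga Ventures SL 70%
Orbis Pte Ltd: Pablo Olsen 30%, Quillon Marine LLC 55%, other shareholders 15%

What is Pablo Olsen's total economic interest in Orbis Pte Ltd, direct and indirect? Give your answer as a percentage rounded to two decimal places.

39.88%

Pablo reaches Orbis along 3 paths.
Direct stake: 30% = 30%.
Via Cobalt → Quillon: 56% × 30% × 55% = 9.24%.
Via Northlake → Cobalt → Quillon: 55% × 7% × 30% × 55% = 0.63525%.
Total: 30% + 9.24% + 0.63525% = 39.87525%.
Rounded: 39.88%.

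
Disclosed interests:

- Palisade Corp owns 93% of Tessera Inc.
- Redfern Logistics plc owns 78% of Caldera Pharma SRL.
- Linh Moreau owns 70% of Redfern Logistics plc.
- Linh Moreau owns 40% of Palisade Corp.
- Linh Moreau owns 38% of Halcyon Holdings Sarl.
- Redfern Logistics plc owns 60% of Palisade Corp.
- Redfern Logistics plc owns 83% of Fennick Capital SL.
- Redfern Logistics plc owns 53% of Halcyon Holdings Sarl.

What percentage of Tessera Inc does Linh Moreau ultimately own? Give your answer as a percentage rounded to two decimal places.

76.26%

Linh reaches Tessera along 2 paths.
Via Palisade: 40% × 93% = 37.2%.
Via Redfern → Palisade: 70% × 60% × 93% = 39.06%.
Total: 37.2% + 39.06% = 76.26%.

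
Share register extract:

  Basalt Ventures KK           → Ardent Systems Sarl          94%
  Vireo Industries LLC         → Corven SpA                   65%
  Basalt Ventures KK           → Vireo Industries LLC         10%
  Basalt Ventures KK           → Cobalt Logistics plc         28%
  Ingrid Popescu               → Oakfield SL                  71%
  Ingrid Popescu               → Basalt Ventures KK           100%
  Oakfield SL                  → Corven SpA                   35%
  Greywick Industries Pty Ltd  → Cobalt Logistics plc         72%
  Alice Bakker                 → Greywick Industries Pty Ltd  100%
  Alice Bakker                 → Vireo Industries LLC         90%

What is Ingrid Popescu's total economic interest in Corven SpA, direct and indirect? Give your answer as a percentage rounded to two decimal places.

Ingrid reaches Corven along 2 paths.
Via Basalt → Vireo: 100% × 10% × 65% = 6.5%.
Via Oakfield: 71% × 35% = 24.85%.
Total: 6.5% + 24.85% = 31.35%.

31.35%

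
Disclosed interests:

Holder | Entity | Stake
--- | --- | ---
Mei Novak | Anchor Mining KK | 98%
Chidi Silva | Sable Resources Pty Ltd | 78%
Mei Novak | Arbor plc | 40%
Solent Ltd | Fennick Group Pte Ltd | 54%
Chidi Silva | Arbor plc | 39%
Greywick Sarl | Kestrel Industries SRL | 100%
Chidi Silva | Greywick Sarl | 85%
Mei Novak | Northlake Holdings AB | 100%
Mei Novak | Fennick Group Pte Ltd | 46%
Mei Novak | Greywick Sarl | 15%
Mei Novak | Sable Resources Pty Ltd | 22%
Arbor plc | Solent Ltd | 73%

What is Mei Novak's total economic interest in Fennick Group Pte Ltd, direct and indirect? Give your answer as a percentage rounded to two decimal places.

61.77%

Mei reaches Fennick along 2 paths.
Direct stake: 46% = 46%.
Via Arbor → Solent: 40% × 73% × 54% = 15.768%.
Total: 46% + 15.768% = 61.768%.
Rounded: 61.77%.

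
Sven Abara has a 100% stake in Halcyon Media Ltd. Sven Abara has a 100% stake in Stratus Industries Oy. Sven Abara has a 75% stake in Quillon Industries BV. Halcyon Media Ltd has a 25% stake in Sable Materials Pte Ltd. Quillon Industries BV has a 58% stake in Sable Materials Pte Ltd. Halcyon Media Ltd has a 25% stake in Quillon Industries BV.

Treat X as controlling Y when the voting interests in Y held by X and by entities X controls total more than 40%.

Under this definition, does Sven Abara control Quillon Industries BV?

Sven holds 100% of Halcyon, so Sven controls Halcyon.
Halcyon and Sven together hold 25% + 75% = 100% of Quillon, so Sven controls Quillon.

Yes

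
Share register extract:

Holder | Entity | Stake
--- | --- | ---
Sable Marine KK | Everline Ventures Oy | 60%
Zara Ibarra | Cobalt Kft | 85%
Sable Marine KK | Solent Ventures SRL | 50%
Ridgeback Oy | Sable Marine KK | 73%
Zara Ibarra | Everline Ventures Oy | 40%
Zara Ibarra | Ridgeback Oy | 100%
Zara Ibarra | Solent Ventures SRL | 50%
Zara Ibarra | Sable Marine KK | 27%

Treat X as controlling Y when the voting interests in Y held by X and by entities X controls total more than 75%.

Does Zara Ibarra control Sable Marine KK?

Yes

Zara holds 100% of Ridgeback, so Zara controls Ridgeback.
Ridgeback and Zara together hold 73% + 27% = 100% of Sable, so Zara controls Sable.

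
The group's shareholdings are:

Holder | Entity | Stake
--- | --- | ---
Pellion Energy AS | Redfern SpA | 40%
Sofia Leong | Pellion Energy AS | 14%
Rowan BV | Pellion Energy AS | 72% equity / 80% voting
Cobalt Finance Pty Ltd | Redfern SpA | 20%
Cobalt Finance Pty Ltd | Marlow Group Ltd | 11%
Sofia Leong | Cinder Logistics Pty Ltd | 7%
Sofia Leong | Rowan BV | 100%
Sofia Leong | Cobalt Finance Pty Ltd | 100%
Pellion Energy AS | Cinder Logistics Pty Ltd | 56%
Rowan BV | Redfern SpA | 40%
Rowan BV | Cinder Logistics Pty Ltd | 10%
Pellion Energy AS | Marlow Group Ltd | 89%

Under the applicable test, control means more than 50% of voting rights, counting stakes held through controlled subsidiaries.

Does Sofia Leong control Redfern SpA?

Sofia holds 100% of Rowan, so Sofia controls Rowan.
Rowan and Sofia together hold 80% + 14% = 94% of Pellion, so Sofia controls Pellion.
Sofia holds 100% of Cobalt, so Sofia controls Cobalt.
Cobalt and Rowan and Pellion together hold 20% + 40% + 40% = 100% of Redfern, so Sofia controls Redfern.

Yes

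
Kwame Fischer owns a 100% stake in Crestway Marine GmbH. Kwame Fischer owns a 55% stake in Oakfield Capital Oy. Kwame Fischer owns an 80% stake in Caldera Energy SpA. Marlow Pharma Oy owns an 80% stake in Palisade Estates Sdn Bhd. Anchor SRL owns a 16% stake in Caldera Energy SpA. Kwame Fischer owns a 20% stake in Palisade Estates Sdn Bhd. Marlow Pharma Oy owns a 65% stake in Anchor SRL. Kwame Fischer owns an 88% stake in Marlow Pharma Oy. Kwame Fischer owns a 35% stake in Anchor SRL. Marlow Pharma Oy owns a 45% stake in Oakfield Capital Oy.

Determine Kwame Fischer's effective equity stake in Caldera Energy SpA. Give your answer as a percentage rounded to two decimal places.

Kwame reaches Caldera along 3 paths.
Via Anchor: 35% × 16% = 5.6%.
Via Marlow → Anchor: 88% × 65% × 16% = 9.152%.
Direct stake: 80% = 80%.
Total: 5.6% + 9.152% + 80% = 94.752%.
Rounded: 94.75%.

94.75%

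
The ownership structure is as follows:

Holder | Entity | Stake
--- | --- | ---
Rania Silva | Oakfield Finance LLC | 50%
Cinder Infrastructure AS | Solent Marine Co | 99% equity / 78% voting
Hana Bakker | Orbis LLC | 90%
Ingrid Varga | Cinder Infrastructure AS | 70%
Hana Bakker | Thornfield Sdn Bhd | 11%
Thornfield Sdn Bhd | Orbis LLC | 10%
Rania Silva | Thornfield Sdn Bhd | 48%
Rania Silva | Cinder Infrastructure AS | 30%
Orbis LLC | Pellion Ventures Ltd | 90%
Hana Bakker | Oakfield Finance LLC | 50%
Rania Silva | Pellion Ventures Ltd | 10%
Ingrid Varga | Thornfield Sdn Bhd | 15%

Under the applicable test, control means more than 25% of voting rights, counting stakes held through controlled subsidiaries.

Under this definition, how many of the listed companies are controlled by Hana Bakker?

3

Hana holds 50% of Oakfield, so Hana controls Oakfield.
Hana holds 90% of Orbis, so Hana controls Orbis.
Orbis holds 90% of Pellion, so Hana controls Pellion.
No other company's threshold is met.
Hana controls 3 companies.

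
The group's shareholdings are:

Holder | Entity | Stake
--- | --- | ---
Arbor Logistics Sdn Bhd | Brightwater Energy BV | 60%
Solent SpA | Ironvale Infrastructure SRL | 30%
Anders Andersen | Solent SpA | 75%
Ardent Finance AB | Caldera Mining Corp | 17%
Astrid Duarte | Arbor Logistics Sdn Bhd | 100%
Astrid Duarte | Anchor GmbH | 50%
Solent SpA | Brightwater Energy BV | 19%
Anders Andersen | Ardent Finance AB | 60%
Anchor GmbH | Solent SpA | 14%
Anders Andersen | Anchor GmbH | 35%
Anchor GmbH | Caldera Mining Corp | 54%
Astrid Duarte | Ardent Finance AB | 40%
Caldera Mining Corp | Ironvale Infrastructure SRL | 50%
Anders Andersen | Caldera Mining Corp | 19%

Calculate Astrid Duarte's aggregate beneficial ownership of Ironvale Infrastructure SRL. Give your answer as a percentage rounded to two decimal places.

Astrid reaches Ironvale along 3 paths.
Via Anchor → Solent: 50% × 14% × 30% = 2.1%.
Via Ardent → Caldera: 40% × 17% × 50% = 3.4%.
Via Anchor → Caldera: 50% × 54% × 50% = 13.5%.
Total: 2.1% + 3.4% + 13.5% = 19%.
Rounded: 19.00%.

19.00%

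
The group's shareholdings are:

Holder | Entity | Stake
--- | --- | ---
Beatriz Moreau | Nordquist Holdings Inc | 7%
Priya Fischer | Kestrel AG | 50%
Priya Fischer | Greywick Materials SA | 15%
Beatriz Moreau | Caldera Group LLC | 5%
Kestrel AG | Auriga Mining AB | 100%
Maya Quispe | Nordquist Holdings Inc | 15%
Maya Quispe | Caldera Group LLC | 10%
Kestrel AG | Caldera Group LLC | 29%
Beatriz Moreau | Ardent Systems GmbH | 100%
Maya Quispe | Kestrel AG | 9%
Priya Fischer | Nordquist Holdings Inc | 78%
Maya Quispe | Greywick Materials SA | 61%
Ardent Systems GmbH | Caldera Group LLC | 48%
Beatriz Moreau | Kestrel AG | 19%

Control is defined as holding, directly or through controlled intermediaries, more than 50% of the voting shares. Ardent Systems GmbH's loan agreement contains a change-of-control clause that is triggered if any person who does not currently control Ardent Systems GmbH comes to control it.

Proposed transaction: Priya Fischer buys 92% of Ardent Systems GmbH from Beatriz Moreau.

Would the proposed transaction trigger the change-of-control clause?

The purchase adds only to Priya's holdings (Beatriz's stake shrinks), so Priya is the only person who could newly come to control Ardent.
Priya holds 78% of Nordquist, so Priya controls Nordquist.
Neither Priya nor any entity Priya controls holds any voting interest in Ardent.
So before the transaction, Priya does not control Ardent.
After the purchase, Priya holds 92% of Ardent directly, and Beatriz's stake falls to 8%.
Priya holds 92% of Ardent, so Priya controls Ardent.
Priya did not control Ardent before and does after, so the clause is triggered.

Yes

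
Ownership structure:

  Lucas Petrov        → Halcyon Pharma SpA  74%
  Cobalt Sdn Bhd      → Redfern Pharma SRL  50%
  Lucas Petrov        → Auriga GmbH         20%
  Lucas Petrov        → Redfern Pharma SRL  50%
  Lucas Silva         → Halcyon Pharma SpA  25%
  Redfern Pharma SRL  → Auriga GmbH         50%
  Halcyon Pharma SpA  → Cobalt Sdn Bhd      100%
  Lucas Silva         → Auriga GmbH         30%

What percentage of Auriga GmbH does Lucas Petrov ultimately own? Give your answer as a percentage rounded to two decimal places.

63.50%

Lucas Petrov reaches Auriga along 3 paths.
Via Halcyon → Cobalt → Redfern: 74% × 100% × 50% × 50% = 18.5%.
Via Redfern: 50% × 50% = 25%.
Direct stake: 20% = 20%.
Total: 18.5% + 25% + 20% = 63.5%.
Rounded: 63.50%.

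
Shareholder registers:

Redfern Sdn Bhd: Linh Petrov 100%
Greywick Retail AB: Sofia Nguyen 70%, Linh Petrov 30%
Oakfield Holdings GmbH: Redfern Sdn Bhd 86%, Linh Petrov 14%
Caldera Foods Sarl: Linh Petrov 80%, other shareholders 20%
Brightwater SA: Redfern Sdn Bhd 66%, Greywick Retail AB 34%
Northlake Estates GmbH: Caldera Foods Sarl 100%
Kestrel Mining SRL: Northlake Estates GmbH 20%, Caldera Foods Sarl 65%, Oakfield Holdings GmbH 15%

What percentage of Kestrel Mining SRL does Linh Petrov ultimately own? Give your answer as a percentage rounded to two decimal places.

83.00%

Linh reaches Kestrel along 4 paths.
Via Caldera → Northlake: 80% × 100% × 20% = 16%.
Via Caldera: 80% × 65% = 52%.
Via Redfern → Oakfield: 100% × 86% × 15% = 12.9%.
Via Oakfield: 14% × 15% = 2.1%.
Total: 16% + 52% + 12.9% + 2.1% = 83%.
Rounded: 83.00%.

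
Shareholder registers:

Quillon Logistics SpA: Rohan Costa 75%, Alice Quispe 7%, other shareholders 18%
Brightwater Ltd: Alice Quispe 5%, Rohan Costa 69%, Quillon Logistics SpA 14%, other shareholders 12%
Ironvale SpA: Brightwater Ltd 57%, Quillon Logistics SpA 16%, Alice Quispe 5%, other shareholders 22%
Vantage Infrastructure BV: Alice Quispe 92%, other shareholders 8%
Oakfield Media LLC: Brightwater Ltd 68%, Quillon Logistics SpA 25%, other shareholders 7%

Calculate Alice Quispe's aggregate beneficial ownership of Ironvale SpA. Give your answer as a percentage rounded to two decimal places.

9.53%

Alice reaches Ironvale along 4 paths.
Via Brightwater: 5% × 57% = 2.85%.
Via Quillon → Brightwater: 7% × 14% × 57% = 0.5586%.
Via Quillon: 7% × 16% = 1.12%.
Direct stake: 5% = 5%.
Total: 2.85% + 0.5586% + 1.12% + 5% = 9.5286%.
Rounded: 9.53%.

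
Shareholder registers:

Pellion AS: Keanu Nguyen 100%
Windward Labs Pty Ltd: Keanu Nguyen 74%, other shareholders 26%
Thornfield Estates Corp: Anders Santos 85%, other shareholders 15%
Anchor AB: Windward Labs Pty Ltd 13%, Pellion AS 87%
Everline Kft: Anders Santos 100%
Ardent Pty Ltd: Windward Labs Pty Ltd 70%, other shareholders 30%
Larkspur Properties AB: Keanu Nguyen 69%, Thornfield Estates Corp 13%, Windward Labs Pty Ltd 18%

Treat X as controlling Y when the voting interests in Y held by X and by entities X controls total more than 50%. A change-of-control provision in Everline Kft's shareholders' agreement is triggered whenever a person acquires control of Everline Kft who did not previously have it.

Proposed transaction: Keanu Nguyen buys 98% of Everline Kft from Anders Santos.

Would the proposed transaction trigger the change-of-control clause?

Yes

The purchase adds only to Keanu's holdings (Anders's stake shrinks), so Keanu is the only person who could newly come to control Everline.
Keanu holds 100% of Pellion, so Keanu controls Pellion.
Keanu holds 74% of Windward, so Keanu controls Windward.
Windward and Pellion together hold 13% + 87% = 100% of Anchor, so Keanu controls Anchor.
Windward holds 70% of Ardent, so Keanu controls Ardent.
Keanu and Windward together hold 69% + 18% = 87% of Larkspur, so Keanu controls Larkspur.
Neither Keanu nor any entity Keanu controls holds any voting interest in Everline.
So before the transaction, Keanu does not control Everline.
After the purchase, Keanu holds 98% of Everline directly, and Anders's stake falls to 2%.
Keanu holds 98% of Everline, so Keanu controls Everline.
Keanu did not control Everline before and does after, so the clause is triggered.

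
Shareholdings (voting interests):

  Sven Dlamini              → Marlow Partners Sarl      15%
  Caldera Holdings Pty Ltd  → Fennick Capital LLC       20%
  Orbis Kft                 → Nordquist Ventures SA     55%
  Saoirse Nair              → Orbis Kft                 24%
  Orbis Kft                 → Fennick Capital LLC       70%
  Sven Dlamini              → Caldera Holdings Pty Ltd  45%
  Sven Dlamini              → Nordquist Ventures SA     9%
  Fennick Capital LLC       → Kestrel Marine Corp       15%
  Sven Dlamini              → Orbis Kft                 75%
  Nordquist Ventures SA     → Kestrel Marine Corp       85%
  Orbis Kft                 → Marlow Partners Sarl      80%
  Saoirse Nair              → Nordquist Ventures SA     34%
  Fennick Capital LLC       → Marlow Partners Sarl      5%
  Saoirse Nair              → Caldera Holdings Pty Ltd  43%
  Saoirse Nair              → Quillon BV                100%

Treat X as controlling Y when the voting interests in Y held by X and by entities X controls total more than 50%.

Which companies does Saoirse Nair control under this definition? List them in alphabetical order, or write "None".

Saoirse holds 100% of Quillon, so Saoirse controls Quillon.
No other company's threshold is met.

Quillon BV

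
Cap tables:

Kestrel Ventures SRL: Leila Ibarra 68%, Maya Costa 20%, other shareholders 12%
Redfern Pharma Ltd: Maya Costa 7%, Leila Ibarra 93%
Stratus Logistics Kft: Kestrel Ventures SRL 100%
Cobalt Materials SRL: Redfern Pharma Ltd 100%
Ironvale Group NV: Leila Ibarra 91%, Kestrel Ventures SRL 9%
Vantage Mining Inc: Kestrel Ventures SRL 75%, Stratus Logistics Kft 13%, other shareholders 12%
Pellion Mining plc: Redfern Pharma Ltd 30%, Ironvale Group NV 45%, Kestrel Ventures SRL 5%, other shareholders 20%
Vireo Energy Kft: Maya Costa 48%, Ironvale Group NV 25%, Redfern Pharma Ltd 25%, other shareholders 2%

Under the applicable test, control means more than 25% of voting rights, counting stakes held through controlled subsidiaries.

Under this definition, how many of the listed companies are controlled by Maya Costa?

1

Maya holds 48% of Vireo, so Maya controls Vireo.
No other company's threshold is met.
Maya controls 1 company.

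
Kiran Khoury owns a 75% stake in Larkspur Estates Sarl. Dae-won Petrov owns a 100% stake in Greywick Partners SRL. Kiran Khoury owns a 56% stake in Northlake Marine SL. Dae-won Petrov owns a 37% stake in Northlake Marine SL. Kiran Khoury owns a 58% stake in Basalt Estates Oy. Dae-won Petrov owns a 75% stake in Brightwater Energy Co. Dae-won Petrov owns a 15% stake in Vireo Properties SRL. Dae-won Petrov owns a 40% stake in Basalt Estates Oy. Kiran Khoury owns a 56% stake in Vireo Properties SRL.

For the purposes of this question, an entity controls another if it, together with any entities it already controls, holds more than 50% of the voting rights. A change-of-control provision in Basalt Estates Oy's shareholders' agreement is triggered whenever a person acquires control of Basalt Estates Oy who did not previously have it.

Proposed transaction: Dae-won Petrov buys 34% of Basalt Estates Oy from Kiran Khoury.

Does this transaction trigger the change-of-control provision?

The purchase adds only to Dae-won's holdings (Kiran's stake shrinks), so Dae-won is the only person who could newly come to control Basalt.
Dae-won holds 100% of Greywick, so Dae-won controls Greywick.
Dae-won holds 75% of Brightwater, so Dae-won controls Brightwater.
In Basalt, Dae-won's side holds only 40%, not > 50%.
So before the transaction, Dae-won does not control Basalt.
After the purchase, Dae-won's direct stake in Basalt rises to 40% + 34% = 74%, and Kiran's stake falls to 24%.
Dae-won holds 74% of Basalt, so Dae-won controls Basalt.
Dae-won did not control Basalt before and does after, so the clause is triggered.

Yes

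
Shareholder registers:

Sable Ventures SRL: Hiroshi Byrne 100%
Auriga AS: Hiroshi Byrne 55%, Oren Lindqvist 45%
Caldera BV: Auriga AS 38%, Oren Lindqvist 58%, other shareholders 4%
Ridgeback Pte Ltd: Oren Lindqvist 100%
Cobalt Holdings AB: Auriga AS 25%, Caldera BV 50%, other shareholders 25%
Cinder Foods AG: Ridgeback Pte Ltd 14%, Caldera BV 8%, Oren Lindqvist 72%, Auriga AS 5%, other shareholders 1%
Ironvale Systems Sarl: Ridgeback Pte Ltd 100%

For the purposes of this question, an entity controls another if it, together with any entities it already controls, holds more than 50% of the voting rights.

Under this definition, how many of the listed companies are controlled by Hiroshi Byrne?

Hiroshi holds 100% of Sable, so Hiroshi controls Sable.
Hiroshi holds 55% of Auriga, so Hiroshi controls Auriga.
No other company's threshold is met.
Hiroshi controls 2 companies.

2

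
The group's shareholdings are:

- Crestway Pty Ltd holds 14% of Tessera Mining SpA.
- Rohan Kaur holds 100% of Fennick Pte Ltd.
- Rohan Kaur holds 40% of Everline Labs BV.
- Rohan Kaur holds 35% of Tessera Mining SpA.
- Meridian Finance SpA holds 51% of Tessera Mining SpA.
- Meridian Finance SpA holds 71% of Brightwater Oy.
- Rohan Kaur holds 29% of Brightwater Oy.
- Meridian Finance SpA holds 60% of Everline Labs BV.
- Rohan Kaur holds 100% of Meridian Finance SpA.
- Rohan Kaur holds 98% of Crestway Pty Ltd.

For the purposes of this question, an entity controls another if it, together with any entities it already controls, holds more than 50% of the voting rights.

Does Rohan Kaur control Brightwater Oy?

Yes

Rohan holds 100% of Meridian, so Rohan controls Meridian.
Meridian and Rohan together hold 71% + 29% = 100% of Brightwater, so Rohan controls Brightwater.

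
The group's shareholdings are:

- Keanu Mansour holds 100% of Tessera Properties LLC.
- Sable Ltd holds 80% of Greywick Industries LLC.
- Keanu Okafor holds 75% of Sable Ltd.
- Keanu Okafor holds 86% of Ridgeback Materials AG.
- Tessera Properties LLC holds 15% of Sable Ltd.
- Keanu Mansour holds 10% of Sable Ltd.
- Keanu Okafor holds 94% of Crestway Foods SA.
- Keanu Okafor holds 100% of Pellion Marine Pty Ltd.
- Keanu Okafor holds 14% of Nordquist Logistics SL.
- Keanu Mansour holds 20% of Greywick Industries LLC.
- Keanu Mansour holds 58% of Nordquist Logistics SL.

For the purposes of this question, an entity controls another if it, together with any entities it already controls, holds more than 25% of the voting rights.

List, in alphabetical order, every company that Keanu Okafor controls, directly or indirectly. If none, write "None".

Keanu Okafor holds 75% of Sable, so Keanu Okafor controls Sable.
Keanu Okafor holds 100% of Pellion, so Keanu Okafor controls Pellion.
Keanu Okafor holds 86% of Ridgeback, so Keanu Okafor controls Ridgeback.
Sable holds 80% of Greywick, so Keanu Okafor controls Greywick.
Keanu Okafor holds 94% of Crestway, so Keanu Okafor controls Crestway.
No other company's threshold is met.

Crestway Foods SA, Greywick Industries LLC, Pellion Marine Pty Ltd, Ridgeback Materials AG, Sable Ltd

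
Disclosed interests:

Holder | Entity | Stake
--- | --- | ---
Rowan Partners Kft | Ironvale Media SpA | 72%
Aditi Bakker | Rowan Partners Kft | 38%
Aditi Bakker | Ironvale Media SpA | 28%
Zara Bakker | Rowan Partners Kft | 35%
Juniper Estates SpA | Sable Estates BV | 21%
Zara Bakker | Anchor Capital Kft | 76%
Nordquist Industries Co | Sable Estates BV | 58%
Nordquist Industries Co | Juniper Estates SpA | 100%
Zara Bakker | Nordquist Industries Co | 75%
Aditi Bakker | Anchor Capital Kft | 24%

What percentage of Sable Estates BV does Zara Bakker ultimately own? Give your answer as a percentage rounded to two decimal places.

59.25%

Zara reaches Sable along 2 paths.
Via Nordquist: 75% × 58% = 43.5%.
Via Nordquist → Juniper: 75% × 100% × 21% = 15.75%.
Total: 43.5% + 15.75% = 59.25%.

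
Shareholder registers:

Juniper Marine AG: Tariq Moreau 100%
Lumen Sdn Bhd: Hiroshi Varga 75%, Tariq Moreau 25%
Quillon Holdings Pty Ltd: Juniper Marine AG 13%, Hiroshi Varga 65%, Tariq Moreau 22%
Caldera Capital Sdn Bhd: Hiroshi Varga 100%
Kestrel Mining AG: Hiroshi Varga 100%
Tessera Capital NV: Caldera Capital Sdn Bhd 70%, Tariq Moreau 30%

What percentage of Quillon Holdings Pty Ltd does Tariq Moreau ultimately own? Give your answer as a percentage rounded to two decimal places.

Tariq reaches Quillon along 2 paths.
Via Juniper: 100% × 13% = 13%.
Direct stake: 22% = 22%.
Total: 13% + 22% = 35%.
Rounded: 35.00%.

35.00%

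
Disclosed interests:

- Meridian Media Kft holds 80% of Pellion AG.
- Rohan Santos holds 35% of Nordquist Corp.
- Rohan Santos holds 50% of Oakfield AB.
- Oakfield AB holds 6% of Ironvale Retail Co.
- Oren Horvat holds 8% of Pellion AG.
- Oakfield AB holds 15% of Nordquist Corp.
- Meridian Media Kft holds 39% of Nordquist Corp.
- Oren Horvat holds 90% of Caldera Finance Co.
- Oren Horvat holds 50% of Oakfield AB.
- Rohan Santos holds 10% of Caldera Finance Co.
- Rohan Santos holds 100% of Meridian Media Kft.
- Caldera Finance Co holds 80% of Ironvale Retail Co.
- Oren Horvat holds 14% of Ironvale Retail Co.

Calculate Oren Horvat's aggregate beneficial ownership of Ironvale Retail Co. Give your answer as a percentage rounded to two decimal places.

89.00%

Oren reaches Ironvale along 3 paths.
Via Caldera: 90% × 80% = 72%.
Direct stake: 14% = 14%.
Via Oakfield: 50% × 6% = 3%.
Total: 72% + 14% + 3% = 89%.
Rounded: 89.00%.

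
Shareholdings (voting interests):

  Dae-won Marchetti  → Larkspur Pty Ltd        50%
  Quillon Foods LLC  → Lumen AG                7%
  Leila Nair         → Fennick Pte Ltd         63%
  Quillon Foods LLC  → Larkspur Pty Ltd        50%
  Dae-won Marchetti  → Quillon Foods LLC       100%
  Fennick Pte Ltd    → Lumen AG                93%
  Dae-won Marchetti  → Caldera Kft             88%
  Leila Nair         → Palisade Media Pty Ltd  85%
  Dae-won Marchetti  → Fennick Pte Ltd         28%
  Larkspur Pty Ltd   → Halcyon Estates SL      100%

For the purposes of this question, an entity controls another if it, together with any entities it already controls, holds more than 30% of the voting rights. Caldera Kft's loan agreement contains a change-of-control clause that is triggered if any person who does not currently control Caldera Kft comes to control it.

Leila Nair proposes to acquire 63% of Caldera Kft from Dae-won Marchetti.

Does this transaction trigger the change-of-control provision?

The purchase adds only to Leila's holdings (Dae-won's stake shrinks), so Leila is the only person who could newly come to control Caldera.
Leila holds 63% of Fennick, so Leila controls Fennick.
Leila holds 85% of Palisade, so Leila controls Palisade.
Fennick holds 93% of Lumen, so Leila controls Lumen.
Neither Leila nor any entity Leila controls holds any voting interest in Caldera.
So before the transaction, Leila does not control Caldera.
After the purchase, Leila holds 63% of Caldera directly, and Dae-won's stake falls to 25%.
Leila holds 63% of Caldera, so Leila controls Caldera.
Leila did not control Caldera before and does after, so the clause is triggered.

Yes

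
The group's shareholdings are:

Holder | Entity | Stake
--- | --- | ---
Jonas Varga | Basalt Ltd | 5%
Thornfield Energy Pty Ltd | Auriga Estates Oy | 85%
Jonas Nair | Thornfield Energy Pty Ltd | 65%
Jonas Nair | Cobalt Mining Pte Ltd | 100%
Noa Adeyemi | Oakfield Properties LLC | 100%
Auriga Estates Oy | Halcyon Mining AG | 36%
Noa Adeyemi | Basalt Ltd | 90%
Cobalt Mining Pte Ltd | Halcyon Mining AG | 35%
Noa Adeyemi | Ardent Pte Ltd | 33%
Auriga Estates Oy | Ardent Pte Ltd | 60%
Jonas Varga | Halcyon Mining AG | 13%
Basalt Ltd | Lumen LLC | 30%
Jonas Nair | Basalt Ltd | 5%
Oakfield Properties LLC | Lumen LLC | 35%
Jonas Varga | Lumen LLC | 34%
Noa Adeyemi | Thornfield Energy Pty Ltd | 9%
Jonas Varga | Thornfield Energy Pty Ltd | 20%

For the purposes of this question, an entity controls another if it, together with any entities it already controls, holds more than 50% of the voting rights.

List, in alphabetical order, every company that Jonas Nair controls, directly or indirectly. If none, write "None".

Ardent Pte Ltd, Auriga Estates Oy, Cobalt Mining Pte Ltd, Halcyon Mining AG, Thornfield Energy Pty Ltd

Jonas Nair holds 100% of Cobalt, so Jonas Nair controls Cobalt.
Jonas Nair holds 65% of Thornfield, so Jonas Nair controls Thornfield.
Thornfield holds 85% of Auriga, so Jonas Nair controls Auriga.
Cobalt and Auriga together hold 35% + 36% = 71% of Halcyon, so Jonas Nair controls Halcyon.
Auriga holds 60% of Ardent, so Jonas Nair controls Ardent.
No other company's threshold is met.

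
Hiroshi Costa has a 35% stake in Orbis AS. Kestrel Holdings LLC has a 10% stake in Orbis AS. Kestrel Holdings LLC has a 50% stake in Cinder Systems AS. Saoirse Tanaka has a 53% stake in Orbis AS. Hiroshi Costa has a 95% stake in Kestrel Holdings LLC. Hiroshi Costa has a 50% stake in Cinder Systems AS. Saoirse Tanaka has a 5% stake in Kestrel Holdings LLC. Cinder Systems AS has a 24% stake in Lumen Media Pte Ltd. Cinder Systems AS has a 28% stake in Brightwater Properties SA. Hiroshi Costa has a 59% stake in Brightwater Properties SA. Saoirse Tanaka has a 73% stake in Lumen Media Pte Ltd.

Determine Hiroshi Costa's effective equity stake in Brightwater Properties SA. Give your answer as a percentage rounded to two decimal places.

86.30%

Hiroshi reaches Brightwater along 3 paths.
Via Kestrel → Cinder: 95% × 50% × 28% = 13.3%.
Via Cinder: 50% × 28% = 14%.
Direct stake: 59% = 59%.
Total: 13.3% + 14% + 59% = 86.3%.
Rounded: 86.30%.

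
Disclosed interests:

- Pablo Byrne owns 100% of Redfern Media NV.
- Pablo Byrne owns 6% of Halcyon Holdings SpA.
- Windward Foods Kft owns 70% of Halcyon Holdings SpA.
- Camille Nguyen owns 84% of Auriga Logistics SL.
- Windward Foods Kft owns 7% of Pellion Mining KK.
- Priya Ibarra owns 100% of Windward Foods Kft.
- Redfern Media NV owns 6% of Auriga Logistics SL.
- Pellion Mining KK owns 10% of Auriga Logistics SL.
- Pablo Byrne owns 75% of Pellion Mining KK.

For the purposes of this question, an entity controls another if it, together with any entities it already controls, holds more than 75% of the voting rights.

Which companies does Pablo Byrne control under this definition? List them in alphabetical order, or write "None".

Pablo holds 100% of Redfern, so Pablo controls Redfern.
No other company's threshold is met.

Redfern Media NV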